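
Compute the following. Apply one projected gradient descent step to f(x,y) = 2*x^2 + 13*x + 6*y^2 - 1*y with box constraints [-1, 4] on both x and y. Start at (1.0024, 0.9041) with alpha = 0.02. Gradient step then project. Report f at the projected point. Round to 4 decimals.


Step 1: Compute gradient at (1.0024, 0.9041).
grad_x = 2*2*1.0024 + 13 = 17.0096
grad_y = 2*6*0.9041 - 1 = 9.8492
Step 2: Gradient step.
x_raw = 1.0024 - 0.02*17.0096 = 0.6622
y_raw = 0.9041 - 0.02*9.8492 = 0.7071
Step 3: Project onto [-1, 4].
x_proj = clip(0.6622) = 0.6622
y_proj = clip(0.7071) = 0.7071
Step 4: Evaluate f.
f(0.6622, 0.7071) = 11.7787


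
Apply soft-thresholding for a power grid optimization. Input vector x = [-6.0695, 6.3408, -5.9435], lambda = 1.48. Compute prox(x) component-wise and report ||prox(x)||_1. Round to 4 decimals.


Soft-thresholding with lambda = 1.48:
prox(-6.0695) = sign(-6.0695)*max(|-6.0695| - 1.48, 0) = -4.5895
prox(6.3408) = sign(6.3408)*max(|6.3408| - 1.48, 0) = 4.8608
prox(-5.9435) = sign(-5.9435)*max(|-5.9435| - 1.48, 0) = -4.4635
prox(x) = [-4.5895, 4.8608, -4.4635]
||prox(x)||_1 = 4.5895 + 4.8608 + 4.4635 = 13.9138


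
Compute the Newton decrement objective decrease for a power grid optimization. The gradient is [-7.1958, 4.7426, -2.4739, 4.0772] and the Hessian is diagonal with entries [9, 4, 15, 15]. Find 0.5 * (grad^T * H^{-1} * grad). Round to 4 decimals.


Step 1: H is diagonal, so H^(-1) * g = [-0.7995, 1.1857, -0.1649, 0.2718].
Step 2: g^T H^(-1) g = sum_i g_i^2 / H_ii
  = (-7.1958)^2/9 + (4.7426)^2/4 + (-2.4739)^2/15 + (4.0772)^2/15
  = 5.7533 + 5.6231 + 0.408 + 1.1082 = 12.8926
Step 3: Objective decrease = 0.5 * g^T H^(-1) g = 6.4463


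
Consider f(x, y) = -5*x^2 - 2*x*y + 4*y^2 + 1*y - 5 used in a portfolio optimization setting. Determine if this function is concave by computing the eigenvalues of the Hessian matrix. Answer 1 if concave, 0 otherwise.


The Hessian of f(x,y) = -5*x^2 - 2*x*y + 4*y^2 + 1*y - 5 is:
H = [[-10, -2], [-2, 8]]
Trace = -10 + 8 = -2
Determinant = -10*8 - (-2)^2 = -84
Discriminant = (-2)^2 - 4*-84 = 340.0
Eigenvalues: lambda_1 = -10.2195, lambda_2 = 8.2195
The function is not concave.

0


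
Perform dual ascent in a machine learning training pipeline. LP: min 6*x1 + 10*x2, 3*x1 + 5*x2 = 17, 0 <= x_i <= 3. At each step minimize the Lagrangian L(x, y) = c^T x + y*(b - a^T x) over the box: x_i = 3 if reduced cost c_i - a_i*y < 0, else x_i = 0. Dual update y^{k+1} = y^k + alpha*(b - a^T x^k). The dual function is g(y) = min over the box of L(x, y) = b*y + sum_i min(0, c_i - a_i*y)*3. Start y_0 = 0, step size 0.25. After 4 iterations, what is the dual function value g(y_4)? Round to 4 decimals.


Dual ascent for LP: min 6*x1 + 10*x2, 3*x1 + 5*x2 = 17, 0 <= x_i <= 3
Step 1: y^k = 0.0, reduced costs: (6.0, 10.0)
  x^k = (0.0, 0.0), subgradient = b - a^T x = 17.0
  y^{k+1} = 0.0 + 0.25*17.0 = 4.25
Step 2: y^k = 4.25, reduced costs: (-6.75, -11.25)
  x^k = (3.0, 3.0), subgradient = b - a^T x = -7.0
  y^{k+1} = 4.25 + 0.25*-7.0 = 2.5
Step 3: y^k = 2.5, reduced costs: (-1.5, -2.5)
  x^k = (3.0, 3.0), subgradient = b - a^T x = -7.0
  y^{k+1} = 2.5 + 0.25*-7.0 = 0.75
Step 4: y^k = 0.75, reduced costs: (3.75, 6.25)
  x^k = (0.0, 0.0), subgradient = b - a^T x = 17.0
  y^{k+1} = 0.75 + 0.25*17.0 = 5.0
Dual objective at y_4 = 5.0: reduced costs (-9.0, -15.0), box minimizer x = (3.0, 3.0)
g(y_4) = b*y + (c1 - a1*y)*x1 + (c2 - a2*y)*x2 = 17*5.0 + (-9.0)*3.0 + (-15.0)*3.0 = 85.0 - 27.0 - 45.0 = 13.0


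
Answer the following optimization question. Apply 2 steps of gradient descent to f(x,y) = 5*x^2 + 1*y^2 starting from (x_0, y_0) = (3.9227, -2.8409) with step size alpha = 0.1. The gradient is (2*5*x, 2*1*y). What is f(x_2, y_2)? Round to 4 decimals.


Gradient descent on f(x,y) = 5*x^2 + 1*y^2.
Starting point: (3.9227, -2.8409), alpha = 0.1
Step 1: grad_x = 2*5*3.9227 = 39.227, grad_y = 2*1*-2.8409 = -5.6818
  x_1 = 3.9227 - 0.1*39.227 = 0.0
  y_1 = -2.8409 - 0.1*-5.6818 = -2.2727
Step 2: grad_x = 2*5*0.0 = 0.0, grad_y = 2*1*-2.2727 = -4.5454
  x_2 = 0.0 - 0.1*0.0 = 0.0
  y_2 = -2.2727 - 0.1*-4.5454 = -1.8182
f(0.0, -1.8182) = 5*0.0^2 + 1*(-1.8182)^2 = 3.3058


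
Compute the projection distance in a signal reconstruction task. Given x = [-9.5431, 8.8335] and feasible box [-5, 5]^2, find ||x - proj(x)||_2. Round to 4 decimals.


Project each component onto [-5, 5].
clip(-9.5431) = -5.0, clip(8.8335) = 5.0
Projection = [-5.0, 5.0]
Squared diffs: [20.6398, 14.6957]
Distance = sqrt(35.3355) = 5.9444


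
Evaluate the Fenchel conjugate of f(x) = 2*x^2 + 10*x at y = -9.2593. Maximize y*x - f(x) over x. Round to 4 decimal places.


f*(y) = sup_x {y*x - a*x^2 - b*x} = sup_x {(y-b)*x - a*x^2}
FOC: (y - b) - 2a*x = 0 => x* = (y - b)/(2a)
x* = (-9.2593 - 10)/(2*2) = -4.8148
f*(-9.2593) = (y-b)^2/(4a) = (-9.2593 - 10)^2/(4*2)
= 370.9206/8 = 46.3651


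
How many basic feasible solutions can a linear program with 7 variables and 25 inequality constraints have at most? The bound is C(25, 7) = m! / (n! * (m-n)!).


Each vertex corresponds to some choice of n active constraints out of m, so the number of vertices is at most C(m, n) = m! / (n!(m-n)!).
m = 25, n = 7
Numerator: 25 * 24 * 23 * 22 * 21 * 20 * 19
Denominator: 7! = 5040
C(25, 7) = 480700


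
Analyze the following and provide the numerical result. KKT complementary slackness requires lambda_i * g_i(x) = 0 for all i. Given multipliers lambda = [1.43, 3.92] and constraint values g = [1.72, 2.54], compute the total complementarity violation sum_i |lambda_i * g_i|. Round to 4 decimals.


KKT complementary slackness check:
lambda_1 * g_1 = 1.43 * 1.72 = 2.4596
lambda_2 * g_2 = 3.92 * 2.54 = 9.9568
Total violation = 2.4596 + 9.9568 = 12.4164


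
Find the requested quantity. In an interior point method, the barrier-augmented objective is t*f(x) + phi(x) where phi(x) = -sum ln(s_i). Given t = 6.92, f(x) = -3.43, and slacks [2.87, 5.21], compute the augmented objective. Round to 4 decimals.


Step 1: Compute log-barrier.
ln values: [1.0543, 1.6506]
phi = -(1.0543 + 1.6506) = -2.7049
Step 2: Compute augmented objective.
t*f(x) = 6.92*-3.43 = -23.7356
Total = -23.7356 - 2.7049 = -26.4405


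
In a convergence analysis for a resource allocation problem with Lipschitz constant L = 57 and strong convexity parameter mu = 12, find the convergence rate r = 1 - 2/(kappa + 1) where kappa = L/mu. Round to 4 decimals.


Step 1: Compute the condition number.
kappa = L/mu = 57/12 = 4.75
Step 2: Compute the convergence rate.
r = 1 - 2/(kappa + 1) = 1 - 2*mu/(L + mu) = (L - mu)/(L + mu) = 45/69 = 0.6522


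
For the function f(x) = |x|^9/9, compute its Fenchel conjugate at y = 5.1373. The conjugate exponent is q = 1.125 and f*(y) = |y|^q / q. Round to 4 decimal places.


The conjugate exponent q satisfies 1/p + 1/q = 1.
p = 9, so q = 9/(9 - 1) = 1.125
|y|^q = 5.1373^1.125 = 6.3034
f*(5.1373) = 6.3034 / 1.125 = 5.603


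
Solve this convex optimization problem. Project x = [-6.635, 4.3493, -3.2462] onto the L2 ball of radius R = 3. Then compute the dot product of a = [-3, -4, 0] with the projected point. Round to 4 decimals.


Step 1: Compute ||x|| (intermediates to 6 decimals).
||x|| = sqrt((-6.635)^2 + 4.3493^2 + (-3.2462)^2) = 8.571899
Step 2: Project.
Since ||x|| > R, scale = R/||x|| = 3/8.571899 = 0.349981, proj(x) = scale * x
proj(x) = [-2.322124, 1.522172, -1.136108]
Step 3: Dot product.
a^T * proj(x) = -3*(-2.322124) - 4*1.522172 + 0*(-1.136108) = 0.8777


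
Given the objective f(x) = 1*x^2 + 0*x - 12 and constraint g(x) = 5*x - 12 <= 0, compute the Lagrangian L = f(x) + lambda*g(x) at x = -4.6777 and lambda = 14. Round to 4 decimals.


Step 1: Evaluate f(x).
f(-4.6777) = 1*(-4.6777)^2 + 0*(-4.6777) - 12 = 9.8809
Step 2: Evaluate g(x).
g(-4.6777) = 5*-4.6777 - 12 = -35.3885
Step 3: Compute Lagrangian.
L = 9.8809 + 14*-35.3885 = -485.5581


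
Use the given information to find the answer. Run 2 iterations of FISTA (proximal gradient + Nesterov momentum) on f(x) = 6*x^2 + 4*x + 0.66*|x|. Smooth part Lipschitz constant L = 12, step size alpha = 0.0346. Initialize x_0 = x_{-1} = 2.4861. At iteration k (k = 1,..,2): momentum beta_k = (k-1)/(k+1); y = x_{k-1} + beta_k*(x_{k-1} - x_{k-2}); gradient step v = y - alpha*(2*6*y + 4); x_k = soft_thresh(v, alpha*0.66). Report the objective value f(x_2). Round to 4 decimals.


FISTA on f(x) = 6*x^2 + 4*x + 0.66*|x|
L = 12, alpha = 0.0346
Iteration 1: beta = 0.0, y = 2.4861 + 0.0*(2.4861 - 2.4861) = 2.4861
  grad(y) = 33.8332, v = y - alpha*grad = 1.3155
  prox(v) = soft_thresh(1.3155, 0.0228) = 1.2926
Iteration 2: beta = 0.3333, y = 1.2926 + 0.3333*(1.2926 - 2.4861) = 0.8948
  grad(y) = 14.7378, v = y - alpha*grad = 0.3849
  prox(v) = soft_thresh(0.3849, 0.0228) = 0.3621
f(x_2) = 6*0.3621^2 + 4*0.3621 + 0.66*|0.3621| = 2.4736


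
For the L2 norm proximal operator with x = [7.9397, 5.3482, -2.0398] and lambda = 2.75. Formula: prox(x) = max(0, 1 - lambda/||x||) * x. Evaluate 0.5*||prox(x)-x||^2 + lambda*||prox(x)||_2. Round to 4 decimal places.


Step 1: Compute ||x||.
||x|| = 9.7879
Step 2: Compute scaling factor.
scale = max(0, 1 - 2.75/9.7879) = 0.719
Step 3: prox(x) = [5.709, 3.8456, -1.4667]
||prox(x)|| = 7.0379
Step 4: Proximal objective.
0.5*||prox-x||^2 = 3.7813
lambda*||prox|| = 19.3542
Total = 23.1355


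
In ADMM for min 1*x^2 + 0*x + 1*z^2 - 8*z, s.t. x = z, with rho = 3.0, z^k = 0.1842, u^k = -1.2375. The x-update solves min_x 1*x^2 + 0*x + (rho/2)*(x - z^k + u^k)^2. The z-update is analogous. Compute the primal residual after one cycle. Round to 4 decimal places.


ADMM iteration with rho = 3.0, z^k = 0.1842, u^k = -1.2375
Step 1: x-update.
Minimize 1*x^2 + 0*x + (3.0/2)*(x - 0.1842 - 1.2375)^2
FOC: (2*1 + 3.0)*x = 0 + 3.0*(0.1842 + 1.2375)
x^{k+1} = 0.853
Step 2: z-update.
Minimize 1*z^2 - 8*z + (3.0/2)*(0.853 - z - 1.2375)^2
FOC: (2*1 + 3.0)*z = 8 + 3.0*(0.853 - 1.2375)
z^{k+1} = 1.3693
Step 3: u-update.
u^{k+1} = -1.2375 + 0.853 - 1.3693 = -1.7538
Step 4: Primal residual = |0.853 - 1.3693| = 0.5163


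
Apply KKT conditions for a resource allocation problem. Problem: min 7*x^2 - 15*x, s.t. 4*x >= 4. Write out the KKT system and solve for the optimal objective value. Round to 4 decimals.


Step 1: Try lambda = 0 (constraint inactive).
Stationarity: 2*7*x - 15 = 0
x* = 15/(2*7) = 15/14 = 1.0714 (rounded; the exact value 15/14 is used below)
Check constraint: 4*1.0714 = 4.2856 >= 4 -- satisfied.
Step 2: Compute optimal value.
f(x*) = 7*(15/14)^2 - 15*(15/14) = -8.0357


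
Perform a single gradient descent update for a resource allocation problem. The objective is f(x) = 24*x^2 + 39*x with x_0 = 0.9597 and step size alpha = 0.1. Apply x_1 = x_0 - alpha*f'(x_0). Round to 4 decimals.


We compute the gradient at x_0 and apply the update.
f'(x) = 48*x + 39
f'(0.9597) = 48*0.9597 + 39 = 85.0656
x_1 = 0.9597 - 0.1*85.0656 = -7.5469


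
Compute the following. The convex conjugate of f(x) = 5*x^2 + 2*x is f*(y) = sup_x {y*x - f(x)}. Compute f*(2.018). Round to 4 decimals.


f*(y) = sup_x {y*x - a*x^2 - b*x} = sup_x {(y-b)*x - a*x^2}
FOC: (y - b) - 2a*x = 0 => x* = (y - b)/(2a)
x* = (2.018 - 2)/(2*5) = 0.0018
f*(2.018) = (y-b)^2/(4a) = (2.018 - 2)^2/(4*5)
= 0.0003/20 = 0.0


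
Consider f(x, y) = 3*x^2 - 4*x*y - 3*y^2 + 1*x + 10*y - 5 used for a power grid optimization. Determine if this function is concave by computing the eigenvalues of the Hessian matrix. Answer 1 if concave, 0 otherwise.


The Hessian of f(x,y) = 3*x^2 - 4*x*y - 3*y^2 + 1*x + 10*y - 5 is:
H = [[6, -4], [-4, -6]]
Trace = 6 - 6 = 0
Determinant = 6*-6 - (-4)^2 = -52
Discriminant = (0)^2 - 4*-52 = 208.0
Eigenvalues: lambda_1 = -7.2111, lambda_2 = 7.2111
The function is not concave.

0


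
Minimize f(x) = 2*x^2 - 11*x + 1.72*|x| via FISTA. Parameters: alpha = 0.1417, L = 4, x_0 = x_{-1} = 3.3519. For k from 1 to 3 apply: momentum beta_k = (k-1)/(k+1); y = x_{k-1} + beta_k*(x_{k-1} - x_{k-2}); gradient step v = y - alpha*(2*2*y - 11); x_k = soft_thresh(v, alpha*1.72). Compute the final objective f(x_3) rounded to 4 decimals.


FISTA on f(x) = 2*x^2 - 11*x + 1.72*|x|
L = 4, alpha = 0.1417
Iteration 1: beta = 0.0, y = 3.3519 + 0.0*(3.3519 - 3.3519) = 3.3519
  grad(y) = 2.4076, v = y - alpha*grad = 3.0107
  prox(v) = soft_thresh(3.0107, 0.2437) = 2.767
Iteration 2: beta = 0.3333, y = 2.767 + 0.3333*(2.767 - 3.3519) = 2.5721
  grad(y) = -0.7118, v = y - alpha*grad = 2.6729
  prox(v) = soft_thresh(2.6729, 0.2437) = 2.4292
Iteration 3: beta = 0.5, y = 2.4292 + 0.5*(2.4292 - 2.767) = 2.2603
  grad(y) = -1.9589, v = y - alpha*grad = 2.5379
  prox(v) = soft_thresh(2.5379, 0.2437) = 2.2941
f(x_3) = 2*2.2941^2 - 11*2.2941 + 1.72*|2.2941| = -10.7635


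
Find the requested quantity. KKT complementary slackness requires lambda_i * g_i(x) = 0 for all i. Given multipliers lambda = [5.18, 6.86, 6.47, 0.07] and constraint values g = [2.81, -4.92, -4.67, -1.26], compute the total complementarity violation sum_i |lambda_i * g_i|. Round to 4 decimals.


KKT complementary slackness check:
lambda_1 * g_1 = 5.18 * 2.81 = 14.5558
lambda_2 * g_2 = 6.86 * -4.92 = -33.7512
lambda_3 * g_3 = 6.47 * -4.67 = -30.2149
lambda_4 * g_4 = 0.07 * -1.26 = -0.0882
Total violation = 14.5558 + 33.7512 + 30.2149 + 0.0882 = 78.6101


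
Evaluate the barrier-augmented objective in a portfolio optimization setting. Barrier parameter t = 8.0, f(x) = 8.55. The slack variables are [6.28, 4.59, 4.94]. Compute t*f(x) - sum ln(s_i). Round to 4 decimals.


Step 1: Compute log-barrier.
ln values: [1.8374, 1.5239, 1.5974]
phi = -(1.8374 + 1.5239 + 1.5974) = -4.9586
Step 2: Compute augmented objective.
t*f(x) = 8.0*8.55 = 68.4
Total = 68.4 - 4.9586 = 63.4414


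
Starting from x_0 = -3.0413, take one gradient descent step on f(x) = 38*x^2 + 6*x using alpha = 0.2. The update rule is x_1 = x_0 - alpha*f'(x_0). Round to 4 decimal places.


We compute the gradient at x_0 and apply the update.
f'(x) = 76*x + 6
f'(-3.0413) = 76*-3.0413 + 6 = -225.1388
x_1 = -3.0413 - 0.2*-225.1388 = 41.9865


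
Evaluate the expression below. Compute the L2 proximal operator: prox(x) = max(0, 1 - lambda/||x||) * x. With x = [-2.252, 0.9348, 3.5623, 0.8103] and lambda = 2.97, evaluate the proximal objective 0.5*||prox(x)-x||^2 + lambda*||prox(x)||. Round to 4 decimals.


Step 1: Compute ||x||.
||x|| = 4.3923
Step 2: Compute scaling factor.
scale = max(0, 1 - 2.97/4.3923) = 0.3238
Step 3: prox(x) = [-0.7292, 0.3027, 1.1535, 0.2624]
||prox(x)|| = 1.4223
Step 4: Proximal objective.
0.5*||prox-x||^2 = 4.4105
lambda*||prox|| = 4.2242
Total = 8.6346


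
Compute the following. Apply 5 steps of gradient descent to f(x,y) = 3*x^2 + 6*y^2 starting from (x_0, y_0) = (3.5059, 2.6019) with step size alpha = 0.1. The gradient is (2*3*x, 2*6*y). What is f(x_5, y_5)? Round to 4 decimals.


Gradient descent on f(x,y) = 3*x^2 + 6*y^2.
Starting point: (3.5059, 2.6019), alpha = 0.1
Step 1: grad_x = 2*3*3.5059 = 21.0354, grad_y = 2*6*2.6019 = 31.2228
  x_1 = 3.5059 - 0.1*21.0354 = 1.4024
  y_1 = 2.6019 - 0.1*31.2228 = -0.5204
Step 2: grad_x = 2*3*1.4024 = 8.4142, grad_y = 2*6*-0.5204 = -6.2446
  x_2 = 1.4024 - 0.1*8.4142 = 0.5609
  y_2 = -0.5204 - 0.1*-6.2446 = 0.1041
Step 3: grad_x = 2*3*0.5609 = 3.3657, grad_y = 2*6*0.1041 = 1.2489
  x_3 = 0.5609 - 0.1*3.3657 = 0.2244
  y_3 = 0.1041 - 0.1*1.2489 = -0.0208
Step 4: grad_x = 2*3*0.2244 = 1.3463, grad_y = 2*6*-0.0208 = -0.2498
  x_4 = 0.2244 - 0.1*1.3463 = 0.0898
  y_4 = -0.0208 - 0.1*-0.2498 = 0.0042
Step 5: grad_x = 2*3*0.0898 = 0.5385, grad_y = 2*6*0.0042 = 0.05
  x_5 = 0.0898 - 0.1*0.5385 = 0.0359
  y_5 = 0.0042 - 0.1*0.05 = -0.0008
f(0.0359, -0.0008) = 3*0.0359^2 + 6*(-0.0008)^2 = 0.0039


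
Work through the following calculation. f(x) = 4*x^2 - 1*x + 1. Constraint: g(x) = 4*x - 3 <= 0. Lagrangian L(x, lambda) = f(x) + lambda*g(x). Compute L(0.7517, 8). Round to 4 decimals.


Step 1: Evaluate f(x).
f(0.7517) = 4*0.7517^2 - 1*0.7517 + 1 = 2.5085
Step 2: Evaluate g(x).
g(0.7517) = 4*0.7517 - 3 = 0.0068
Step 3: Compute Lagrangian.
L = 2.5085 + 8*0.0068 = 2.5629


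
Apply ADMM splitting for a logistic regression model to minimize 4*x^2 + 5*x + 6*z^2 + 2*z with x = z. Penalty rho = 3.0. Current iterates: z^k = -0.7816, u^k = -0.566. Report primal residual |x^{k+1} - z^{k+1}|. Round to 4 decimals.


ADMM iteration with rho = 3.0, z^k = -0.7816, u^k = -0.566
Step 1: x-update.
Minimize 4*x^2 + 5*x + (3.0/2)*(x + 0.7816 - 0.566)^2
FOC: (2*4 + 3.0)*x = -5 + 3.0*(-0.7816 + 0.566)
x^{k+1} = -0.5133
Step 2: z-update.
Minimize 6*z^2 + 2*z + (3.0/2)*(-0.5133 - z - 0.566)^2
FOC: (2*6 + 3.0)*z = -2 + 3.0*(-0.5133 - 0.566)
z^{k+1} = -0.3492
Step 3: u-update.
u^{k+1} = -0.566 - 0.5133 + 0.3492 = -0.7301
Step 4: Primal residual = |-0.5133 + 0.3492| = 0.1641


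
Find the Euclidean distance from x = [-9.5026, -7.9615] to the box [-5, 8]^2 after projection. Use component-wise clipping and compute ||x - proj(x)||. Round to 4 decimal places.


Project each component onto [-5, 8].
clip(-9.5026) = -5.0, clip(-7.9615) = -5.0
Projection = [-5.0, -5.0]
Squared diffs: [20.2734, 8.7705]
Distance = sqrt(29.0439) = 5.3892


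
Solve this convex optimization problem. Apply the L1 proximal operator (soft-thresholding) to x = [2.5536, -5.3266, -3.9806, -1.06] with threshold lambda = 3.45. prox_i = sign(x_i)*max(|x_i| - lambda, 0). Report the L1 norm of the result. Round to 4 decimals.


Soft-thresholding with lambda = 3.45:
prox(2.5536) = sign(2.5536)*max(|2.5536| - 3.45, 0) = 0.0
prox(-5.3266) = sign(-5.3266)*max(|-5.3266| - 3.45, 0) = -1.8766
prox(-3.9806) = sign(-3.9806)*max(|-3.9806| - 3.45, 0) = -0.5306
prox(-1.06) = sign(-1.06)*max(|-1.06| - 3.45, 0) = 0.0
prox(x) = [0.0, -1.8766, -0.5306, 0.0]
||prox(x)||_1 = 0.0 + 1.8766 + 0.5306 + 0.0 = 2.4072


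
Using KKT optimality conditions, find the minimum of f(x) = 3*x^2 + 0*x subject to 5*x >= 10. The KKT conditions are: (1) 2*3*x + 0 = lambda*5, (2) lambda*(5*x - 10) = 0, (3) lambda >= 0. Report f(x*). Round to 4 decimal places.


Step 1: Try lambda = 0 (constraint inactive).
x_unc = 0/(2*3) = 0.0
Check: 5*0.0 = 0.0 < 10 -- violated!
Step 2: Constraint must be active: 5*x = 10
x* = 10/5 = 2.0
lambda = (2*3*2.0 + 0)/5 = 2.4
Step 3: Compute optimal value.
f(x*) = 3*2.0^2 + 0*2.0 = 12.0


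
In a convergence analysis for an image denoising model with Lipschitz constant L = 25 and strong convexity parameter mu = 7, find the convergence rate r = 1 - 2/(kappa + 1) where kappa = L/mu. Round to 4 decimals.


Step 1: Compute the condition number.
kappa = L/mu = 25/7 = 3.5714
Step 2: Compute the convergence rate.
r = 1 - 2/(kappa + 1) = 1 - 2*mu/(L + mu) = (L - mu)/(L + mu) = 18/32 = 0.5625


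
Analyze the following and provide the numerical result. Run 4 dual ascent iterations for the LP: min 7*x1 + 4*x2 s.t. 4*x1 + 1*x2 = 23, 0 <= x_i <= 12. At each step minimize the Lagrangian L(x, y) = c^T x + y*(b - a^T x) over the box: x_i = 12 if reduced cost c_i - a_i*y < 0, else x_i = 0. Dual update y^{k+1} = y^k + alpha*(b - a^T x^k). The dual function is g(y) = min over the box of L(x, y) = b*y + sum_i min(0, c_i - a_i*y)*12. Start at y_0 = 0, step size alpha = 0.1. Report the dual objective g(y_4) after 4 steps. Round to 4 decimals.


Dual ascent for LP: min 7*x1 + 4*x2, 4*x1 + 1*x2 = 23, 0 <= x_i <= 12
Step 1: y^k = 0.0, reduced costs: (7.0, 4.0)
  x^k = (0.0, 0.0), subgradient = b - a^T x = 23.0
  y^{k+1} = 0.0 + 0.1*23.0 = 2.3
Step 2: y^k = 2.3, reduced costs: (-2.2, 1.7)
  x^k = (12.0, 0.0), subgradient = b - a^T x = -25.0
  y^{k+1} = 2.3 + 0.1*-25.0 = -0.2
Step 3: y^k = -0.2, reduced costs: (7.8, 4.2)
  x^k = (0.0, 0.0), subgradient = b - a^T x = 23.0
  y^{k+1} = -0.2 + 0.1*23.0 = 2.1
Step 4: y^k = 2.1, reduced costs: (-1.4, 1.9)
  x^k = (12.0, 0.0), subgradient = b - a^T x = -25.0
  y^{k+1} = 2.1 + 0.1*-25.0 = -0.4
Dual objective at y_4 = -0.4: reduced costs (8.6, 4.4), box minimizer x = (0.0, 0.0)
g(y_4) = b*y + (c1 - a1*y)*x1 + (c2 - a2*y)*x2 = 23*(-0.4) + 8.6*0.0 + 4.4*0.0 = -9.2 + 0.0 + 0.0 = -9.2


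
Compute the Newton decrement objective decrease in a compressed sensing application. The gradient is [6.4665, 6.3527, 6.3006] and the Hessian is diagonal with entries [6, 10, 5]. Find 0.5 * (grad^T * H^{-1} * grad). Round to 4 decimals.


Step 1: H is diagonal, so H^(-1) * g = [1.0778, 0.6353, 1.2601].
Step 2: g^T H^(-1) g = sum_i g_i^2 / H_ii
  = (6.4665)^2/6 + (6.3527)^2/10 + (6.3006)^2/5
  = 6.9693 + 4.0357 + 7.9395 = 18.9445
Step 3: Objective decrease = 0.5 * g^T H^(-1) g = 9.4722


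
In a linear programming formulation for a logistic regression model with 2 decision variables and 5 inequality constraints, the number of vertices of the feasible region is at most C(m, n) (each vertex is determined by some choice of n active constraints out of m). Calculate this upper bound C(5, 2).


Each vertex corresponds to some choice of n active constraints out of m, so the number of vertices is at most C(m, n) = m! / (n!(m-n)!).
m = 5, n = 2
Numerator: 5 * 4
Denominator: 2! = 2
C(5, 2) = 10


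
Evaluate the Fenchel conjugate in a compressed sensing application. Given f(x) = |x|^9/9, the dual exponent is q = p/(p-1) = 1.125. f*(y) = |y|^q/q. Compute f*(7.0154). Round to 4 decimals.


The conjugate exponent q satisfies 1/p + 1/q = 1.
p = 9, so q = 9/(9 - 1) = 1.125
|y|^q = 7.0154^1.125 = 8.9497
f*(7.0154) = 8.9497 / 1.125 = 7.9553


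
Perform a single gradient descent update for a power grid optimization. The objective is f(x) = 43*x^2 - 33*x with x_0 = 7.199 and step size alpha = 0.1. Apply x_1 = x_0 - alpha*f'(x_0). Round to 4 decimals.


We compute the gradient at x_0 and apply the update.
f'(x) = 86*x - 33
f'(7.199) = 86*7.199 - 33 = 586.114
x_1 = 7.199 - 0.1*586.114 = -51.4124


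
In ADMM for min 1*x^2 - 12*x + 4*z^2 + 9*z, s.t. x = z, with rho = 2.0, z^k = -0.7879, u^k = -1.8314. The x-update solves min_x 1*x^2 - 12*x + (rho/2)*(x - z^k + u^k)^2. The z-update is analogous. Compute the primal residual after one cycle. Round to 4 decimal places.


ADMM iteration with rho = 2.0, z^k = -0.7879, u^k = -1.8314
Step 1: x-update.
Minimize 1*x^2 - 12*x + (2.0/2)*(x + 0.7879 - 1.8314)^2
FOC: (2*1 + 2.0)*x = 12 + 2.0*(-0.7879 + 1.8314)
x^{k+1} = 3.5218
Step 2: z-update.
Minimize 4*z^2 + 9*z + (2.0/2)*(3.5218 - z - 1.8314)^2
FOC: (2*4 + 2.0)*z = -9 + 2.0*(3.5218 - 1.8314)
z^{k+1} = -0.5619
Step 3: u-update.
u^{k+1} = -1.8314 + 3.5218 + 0.5619 = 2.2523
Step 4: Primal residual = |3.5218 + 0.5619| = 4.0837


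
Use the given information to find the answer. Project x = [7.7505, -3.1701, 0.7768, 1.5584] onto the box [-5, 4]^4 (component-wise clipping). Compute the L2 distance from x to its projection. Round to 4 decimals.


Project each component onto [-5, 4].
clip(7.7505) = 4.0, clip(-3.1701) = -3.1701, clip(0.7768) = 0.7768, clip(1.5584) = 1.5584
Projection = [4.0, -3.1701, 0.7768, 1.5584]
Squared diffs: [14.0663, 0.0, 0.0, 0.0]
Distance = sqrt(14.0663) = 3.7505


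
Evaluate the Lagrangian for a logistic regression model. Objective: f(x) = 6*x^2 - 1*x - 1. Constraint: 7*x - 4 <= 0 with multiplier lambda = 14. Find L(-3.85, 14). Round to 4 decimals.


Step 1: Evaluate f(x).
f(-3.85) = 6*(-3.85)^2 - 1*(-3.85) - 1 = 91.785
Step 2: Evaluate g(x).
g(-3.85) = 7*-3.85 - 4 = -30.95
Step 3: Compute Lagrangian.
L = 91.785 + 14*-30.95 = -341.515


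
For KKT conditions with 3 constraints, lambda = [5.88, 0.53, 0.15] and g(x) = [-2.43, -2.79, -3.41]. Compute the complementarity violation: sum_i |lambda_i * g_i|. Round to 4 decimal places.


KKT complementary slackness check:
lambda_1 * g_1 = 5.88 * -2.43 = -14.2884
lambda_2 * g_2 = 0.53 * -2.79 = -1.4787
lambda_3 * g_3 = 0.15 * -3.41 = -0.5115
Total violation = 14.2884 + 1.4787 + 0.5115 = 16.2786


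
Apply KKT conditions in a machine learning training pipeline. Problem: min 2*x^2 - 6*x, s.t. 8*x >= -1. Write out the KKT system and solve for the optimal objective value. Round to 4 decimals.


Step 1: Try lambda = 0 (constraint inactive).
Stationarity: 2*2*x - 6 = 0
x* = 6/(2*2) = 1.5
Check constraint: 8*1.5 = 12.0 >= -1 -- satisfied.
Step 2: Compute optimal value.
f(x*) = 2*1.5^2 - 6*1.5 = -4.5


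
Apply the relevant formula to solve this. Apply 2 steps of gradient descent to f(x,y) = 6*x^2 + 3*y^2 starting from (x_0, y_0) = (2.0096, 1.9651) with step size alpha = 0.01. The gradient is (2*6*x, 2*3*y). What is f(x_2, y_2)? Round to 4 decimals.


Gradient descent on f(x,y) = 6*x^2 + 3*y^2.
Starting point: (2.0096, 1.9651), alpha = 0.01
Step 1: grad_x = 2*6*2.0096 = 24.1152, grad_y = 2*3*1.9651 = 11.7906
  x_1 = 2.0096 - 0.01*24.1152 = 1.7684
  y_1 = 1.9651 - 0.01*11.7906 = 1.8472
Step 2: grad_x = 2*6*1.7684 = 21.2214, grad_y = 2*3*1.8472 = 11.0832
  x_2 = 1.7684 - 0.01*21.2214 = 1.5562
  y_2 = 1.8472 - 0.01*11.0832 = 1.7364
f(1.5562, 1.7364) = 6*1.5562^2 + 3*1.7364^2 = 23.5761


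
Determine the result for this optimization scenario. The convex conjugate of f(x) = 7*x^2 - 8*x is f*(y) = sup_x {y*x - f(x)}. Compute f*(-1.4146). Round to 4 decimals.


f*(y) = sup_x {y*x - a*x^2 - b*x} = sup_x {(y-b)*x - a*x^2}
FOC: (y - b) - 2a*x = 0 => x* = (y - b)/(2a)
x* = (-1.4146 + 8)/(2*7) = 0.4704
f*(-1.4146) = (y-b)^2/(4a) = (-1.4146 + 8)^2/(4*7)
= 43.3675/28 = 1.5488


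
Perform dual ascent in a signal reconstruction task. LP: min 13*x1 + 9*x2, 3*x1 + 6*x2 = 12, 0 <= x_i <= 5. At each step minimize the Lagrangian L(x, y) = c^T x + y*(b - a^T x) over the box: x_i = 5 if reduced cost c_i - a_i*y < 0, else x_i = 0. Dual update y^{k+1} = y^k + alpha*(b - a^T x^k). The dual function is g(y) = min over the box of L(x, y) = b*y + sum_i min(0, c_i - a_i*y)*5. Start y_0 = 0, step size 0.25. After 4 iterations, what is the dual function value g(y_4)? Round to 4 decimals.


Dual ascent for LP: min 13*x1 + 9*x2, 3*x1 + 6*x2 = 12, 0 <= x_i <= 5
Step 1: y^k = 0.0, reduced costs: (13.0, 9.0)
  x^k = (0.0, 0.0), subgradient = b - a^T x = 12.0
  y^{k+1} = 0.0 + 0.25*12.0 = 3.0
Step 2: y^k = 3.0, reduced costs: (4.0, -9.0)
  x^k = (0.0, 5.0), subgradient = b - a^T x = -18.0
  y^{k+1} = 3.0 + 0.25*-18.0 = -1.5
Step 3: y^k = -1.5, reduced costs: (17.5, 18.0)
  x^k = (0.0, 0.0), subgradient = b - a^T x = 12.0
  y^{k+1} = -1.5 + 0.25*12.0 = 1.5
Step 4: y^k = 1.5, reduced costs: (8.5, 0.0)
  x^k = (0.0, 0.0), subgradient = b - a^T x = 12.0
  y^{k+1} = 1.5 + 0.25*12.0 = 4.5
Dual objective at y_4 = 4.5: reduced costs (-0.5, -18.0), box minimizer x = (5.0, 5.0)
g(y_4) = b*y + (c1 - a1*y)*x1 + (c2 - a2*y)*x2 = 12*4.5 + (-0.5)*5.0 + (-18.0)*5.0 = 54.0 - 2.5 - 90.0 = -38.5


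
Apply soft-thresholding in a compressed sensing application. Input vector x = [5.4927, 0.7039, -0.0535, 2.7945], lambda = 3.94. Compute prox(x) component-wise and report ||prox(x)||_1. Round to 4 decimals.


Soft-thresholding with lambda = 3.94:
prox(5.4927) = sign(5.4927)*max(|5.4927| - 3.94, 0) = 1.5527
prox(0.7039) = sign(0.7039)*max(|0.7039| - 3.94, 0) = 0.0
prox(-0.0535) = sign(-0.0535)*max(|-0.0535| - 3.94, 0) = 0.0
prox(2.7945) = sign(2.7945)*max(|2.7945| - 3.94, 0) = 0.0
prox(x) = [1.5527, 0.0, 0.0, 0.0]
||prox(x)||_1 = 1.5527 + 0.0 + 0.0 + 0.0 = 1.5527


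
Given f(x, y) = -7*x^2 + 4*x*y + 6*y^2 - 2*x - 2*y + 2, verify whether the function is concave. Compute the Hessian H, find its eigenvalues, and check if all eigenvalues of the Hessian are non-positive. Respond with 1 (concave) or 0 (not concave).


The Hessian of f(x,y) = -7*x^2 + 4*x*y + 6*y^2 - 2*x - 2*y + 2 is:
H = [[-14, 4], [4, 12]]
Trace = -14 + 12 = -2
Determinant = -14*12 - (4)^2 = -184
Discriminant = (-2)^2 - 4*-184 = 740.0
Eigenvalues: lambda_1 = -14.6015, lambda_2 = 12.6015
The function is not concave.

0


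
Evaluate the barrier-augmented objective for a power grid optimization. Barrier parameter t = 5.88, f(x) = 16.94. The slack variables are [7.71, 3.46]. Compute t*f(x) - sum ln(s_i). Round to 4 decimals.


Step 1: Compute log-barrier.
ln values: [2.0425, 1.2413]
phi = -(2.0425 + 1.2413) = -3.2838
Step 2: Compute augmented objective.
t*f(x) = 5.88*16.94 = 99.6072
Total = 99.6072 - 3.2838 = 96.3234


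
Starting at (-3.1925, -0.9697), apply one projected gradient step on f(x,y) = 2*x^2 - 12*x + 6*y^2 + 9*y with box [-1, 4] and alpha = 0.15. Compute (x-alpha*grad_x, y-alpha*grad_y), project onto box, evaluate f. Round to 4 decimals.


Step 1: Compute gradient at (-3.1925, -0.9697).
grad_x = 2*2*-3.1925 - 12 = -24.77
grad_y = 2*6*-0.9697 + 9 = -2.6364
Step 2: Gradient step.
x_raw = -3.1925 - 0.15*-24.77 = 0.523
y_raw = -0.9697 - 0.15*-2.6364 = -0.5742
Step 3: Project onto [-1, 4].
x_proj = clip(0.523) = 0.523
y_proj = clip(-0.5742) = -0.5742
Step 4: Evaluate f.
f(0.523, -0.5742) = -8.9186


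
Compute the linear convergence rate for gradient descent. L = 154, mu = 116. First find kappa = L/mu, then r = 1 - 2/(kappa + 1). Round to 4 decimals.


Step 1: Compute the condition number.
kappa = L/mu = 154/116 = 1.3276
Step 2: Compute the convergence rate.
r = 1 - 2/(kappa + 1) = 1 - 2*mu/(L + mu) = (L - mu)/(L + mu) = 38/270 = 0.1407


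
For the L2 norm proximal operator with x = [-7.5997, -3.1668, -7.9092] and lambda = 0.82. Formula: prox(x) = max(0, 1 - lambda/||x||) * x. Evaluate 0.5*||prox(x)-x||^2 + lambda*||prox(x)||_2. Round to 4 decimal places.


Step 1: Compute ||x||.
||x|| = 11.4166
Step 2: Compute scaling factor.
scale = max(0, 1 - 0.82/11.4166) = 0.9282
Step 3: prox(x) = [-7.0539, -2.9393, -7.3411]
||prox(x)|| = 10.5966
Step 4: Proximal objective.
0.5*||prox-x||^2 = 0.3362
lambda*||prox|| = 8.6892
Total = 9.0254


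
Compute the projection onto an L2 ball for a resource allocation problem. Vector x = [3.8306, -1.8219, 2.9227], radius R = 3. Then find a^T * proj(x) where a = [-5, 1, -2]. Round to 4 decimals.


Step 1: Compute ||x|| (intermediates to 6 decimals).
||x|| = sqrt(3.8306^2 + (-1.8219)^2 + 2.9227^2) = 5.151213
Step 2: Project.
Since ||x|| > R, scale = R/||x|| = 3/5.151213 = 0.582387, proj(x) = scale * x
proj(x) = [2.230892, -1.061051, 1.702142]
Step 3: Dot product.
a^T * proj(x) = -5*2.230892 + 1*(-1.061051) - 2*1.702142 = -15.6198


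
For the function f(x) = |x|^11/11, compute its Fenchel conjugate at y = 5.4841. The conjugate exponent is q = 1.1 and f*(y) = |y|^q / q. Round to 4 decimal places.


The conjugate exponent q satisfies 1/p + 1/q = 1.
p = 11, so q = 11/(11 - 1) = 1.1
|y|^q = 5.4841^1.1 = 6.5015
f*(5.4841) = 6.5015 / 1.1 = 5.9105


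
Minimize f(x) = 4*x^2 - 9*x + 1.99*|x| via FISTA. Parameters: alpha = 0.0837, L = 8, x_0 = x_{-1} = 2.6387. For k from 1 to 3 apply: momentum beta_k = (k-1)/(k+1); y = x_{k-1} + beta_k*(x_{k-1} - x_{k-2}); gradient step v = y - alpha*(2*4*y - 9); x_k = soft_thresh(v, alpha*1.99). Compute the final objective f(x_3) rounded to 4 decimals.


FISTA on f(x) = 4*x^2 - 9*x + 1.99*|x|
L = 8, alpha = 0.0837
Iteration 1: beta = 0.0, y = 2.6387 + 0.0*(2.6387 - 2.6387) = 2.6387
  grad(y) = 12.1096, v = y - alpha*grad = 1.6251
  prox(v) = soft_thresh(1.6251, 0.1666) = 1.4586
Iteration 2: beta = 0.3333, y = 1.4586 + 0.3333*(1.4586 - 2.6387) = 1.0652
  grad(y) = -0.4785, v = y - alpha*grad = 1.1052
  prox(v) = soft_thresh(1.1052, 0.1666) = 0.9387
Iteration 3: beta = 0.5, y = 0.9387 + 0.5*(0.9387 - 1.4586) = 0.6787
  grad(y) = -3.5702, v = y - alpha*grad = 0.9776
  prox(v) = soft_thresh(0.9776, 0.1666) = 0.811
f(x_3) = 4*0.811^2 - 9*0.811 + 1.99*|0.811| = -3.0542


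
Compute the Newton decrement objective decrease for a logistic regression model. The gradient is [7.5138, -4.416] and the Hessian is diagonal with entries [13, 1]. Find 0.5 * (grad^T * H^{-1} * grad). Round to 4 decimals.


Step 1: H is diagonal, so H^(-1) * g = [0.578, -4.416].
Step 2: g^T H^(-1) g = sum_i g_i^2 / H_ii
  = (7.5138)^2/13 + (-4.416)^2/1
  = 4.3429 + 19.5011 = 23.8439
Step 3: Objective decrease = 0.5 * g^T H^(-1) g = 11.922


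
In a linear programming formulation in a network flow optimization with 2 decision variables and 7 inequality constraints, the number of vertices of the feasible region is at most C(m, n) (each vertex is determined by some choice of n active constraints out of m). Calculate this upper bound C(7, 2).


Each vertex corresponds to some choice of n active constraints out of m, so the number of vertices is at most C(m, n) = m! / (n!(m-n)!).
m = 7, n = 2
Numerator: 7 * 6
Denominator: 2! = 2
C(7, 2) = 21


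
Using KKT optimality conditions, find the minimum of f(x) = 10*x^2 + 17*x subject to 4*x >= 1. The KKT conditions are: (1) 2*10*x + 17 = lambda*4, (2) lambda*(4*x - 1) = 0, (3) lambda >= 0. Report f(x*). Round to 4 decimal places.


Step 1: Try lambda = 0 (constraint inactive).
x_unc = -17/(2*10) = -0.85
Check: 4*-0.85 = -3.4 < 1 -- violated!
Step 2: Constraint must be active: 4*x = 1
x* = 1/4 = 0.25
lambda = (2*10*0.25 + 17)/4 = 5.5
Step 3: Compute optimal value.
f(x*) = 10*0.25^2 + 17*0.25 = 4.875


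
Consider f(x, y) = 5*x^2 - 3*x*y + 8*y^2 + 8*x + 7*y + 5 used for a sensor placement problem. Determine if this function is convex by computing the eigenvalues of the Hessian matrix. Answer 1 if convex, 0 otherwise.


The Hessian of f(x,y) = 5*x^2 - 3*x*y + 8*y^2 + 8*x + 7*y + 5 is:
H = [[10, -3], [-3, 16]]
Trace = 10 + 16 = 26
Determinant = 10*16 - (-3)^2 = 151
Discriminant = (26)^2 - 4*151 = 72.0
Eigenvalues: lambda_1 = 8.7574, lambda_2 = 17.2426
The function is convex.

1


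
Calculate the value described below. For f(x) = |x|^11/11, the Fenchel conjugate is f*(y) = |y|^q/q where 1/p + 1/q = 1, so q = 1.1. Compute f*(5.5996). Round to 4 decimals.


The conjugate exponent q satisfies 1/p + 1/q = 1.
p = 11, so q = 11/(11 - 1) = 1.1
|y|^q = 5.5996^1.1 = 6.6523
f*(5.5996) = 6.6523 / 1.1 = 6.0476


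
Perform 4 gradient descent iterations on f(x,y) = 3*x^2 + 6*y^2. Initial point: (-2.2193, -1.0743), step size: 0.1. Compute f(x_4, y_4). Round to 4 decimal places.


Gradient descent on f(x,y) = 3*x^2 + 6*y^2.
Starting point: (-2.2193, -1.0743), alpha = 0.1
Step 1: grad_x = 2*3*-2.2193 = -13.3158, grad_y = 2*6*-1.0743 = -12.8916
  x_1 = -2.2193 - 0.1*-13.3158 = -0.8877
  y_1 = -1.0743 - 0.1*-12.8916 = 0.2149
Step 2: grad_x = 2*3*-0.8877 = -5.3263, grad_y = 2*6*0.2149 = 2.5783
  x_2 = -0.8877 - 0.1*-5.3263 = -0.3551
  y_2 = 0.2149 - 0.1*2.5783 = -0.043
Step 3: grad_x = 2*3*-0.3551 = -2.1305, grad_y = 2*6*-0.043 = -0.5157
  x_3 = -0.3551 - 0.1*-2.1305 = -0.142
  y_3 = -0.043 - 0.1*-0.5157 = 0.0086
Step 4: grad_x = 2*3*-0.142 = -0.8522, grad_y = 2*6*0.0086 = 0.1031
  x_4 = -0.142 - 0.1*-0.8522 = -0.0568
  y_4 = 0.0086 - 0.1*0.1031 = -0.0017
f(-0.0568, -0.0017) = 3*(-0.0568)^2 + 6*(-0.0017)^2 = 0.0097


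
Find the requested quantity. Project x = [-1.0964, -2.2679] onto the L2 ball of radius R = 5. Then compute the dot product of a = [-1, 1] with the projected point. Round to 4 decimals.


Step 1: Compute ||x|| (intermediates to 6 decimals).
||x|| = sqrt((-1.0964)^2 + (-2.2679)^2) = 2.51902
Step 2: Project.
Since ||x|| <= R, proj = x (no scaling needed).
proj(x) = [-1.0964, -2.2679]
Step 3: Dot product.
a^T * proj(x) = -1*(-1.0964) + 1*(-2.2679) = -1.1715


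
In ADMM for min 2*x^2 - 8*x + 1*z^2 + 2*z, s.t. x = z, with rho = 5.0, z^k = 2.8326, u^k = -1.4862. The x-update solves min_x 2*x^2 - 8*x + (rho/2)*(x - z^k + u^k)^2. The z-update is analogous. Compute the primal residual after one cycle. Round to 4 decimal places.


ADMM iteration with rho = 5.0, z^k = 2.8326, u^k = -1.4862
Step 1: x-update.
Minimize 2*x^2 - 8*x + (5.0/2)*(x - 2.8326 - 1.4862)^2
FOC: (2*2 + 5.0)*x = 8 + 5.0*(2.8326 + 1.4862)
x^{k+1} = 3.2882
Step 2: z-update.
Minimize 1*z^2 + 2*z + (5.0/2)*(3.2882 - z - 1.4862)^2
FOC: (2*1 + 5.0)*z = -2 + 5.0*(3.2882 - 1.4862)
z^{k+1} = 1.0014
Step 3: u-update.
u^{k+1} = -1.4862 + 3.2882 - 1.0014 = 0.8006
Step 4: Primal residual = |3.2882 - 1.0014| = 2.2868


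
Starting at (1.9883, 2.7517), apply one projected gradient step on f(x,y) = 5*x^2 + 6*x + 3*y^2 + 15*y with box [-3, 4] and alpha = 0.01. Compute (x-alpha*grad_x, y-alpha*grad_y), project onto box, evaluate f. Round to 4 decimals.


Step 1: Compute gradient at (1.9883, 2.7517).
grad_x = 2*5*1.9883 + 6 = 25.883
grad_y = 2*3*2.7517 + 15 = 31.5102
Step 2: Gradient step.
x_raw = 1.9883 - 0.01*25.883 = 1.7295
y_raw = 2.7517 - 0.01*31.5102 = 2.4366
Step 3: Project onto [-3, 4].
x_proj = clip(1.7295) = 1.7295
y_proj = clip(2.4366) = 2.4366
Step 4: Evaluate f.
f(1.7295, 2.4366) = 79.6922


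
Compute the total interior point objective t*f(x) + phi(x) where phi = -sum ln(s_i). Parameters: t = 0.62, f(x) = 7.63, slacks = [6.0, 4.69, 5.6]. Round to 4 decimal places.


Step 1: Compute log-barrier.
ln values: [1.7918, 1.5454, 1.7228]
phi = -(1.7918 + 1.5454 + 1.7228) = -5.06
Step 2: Compute augmented objective.
t*f(x) = 0.62*7.63 = 4.7306
Total = 4.7306 - 5.06 = -0.3294


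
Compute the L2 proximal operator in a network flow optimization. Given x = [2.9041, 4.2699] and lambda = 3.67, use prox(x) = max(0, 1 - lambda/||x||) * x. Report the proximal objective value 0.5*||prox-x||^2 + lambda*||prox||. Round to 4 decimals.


Step 1: Compute ||x||.
||x|| = 5.1639
Step 2: Compute scaling factor.
scale = max(0, 1 - 3.67/5.1639) = 0.2893
Step 3: prox(x) = [0.8401, 1.2353]
||prox(x)|| = 1.4939
Step 4: Proximal objective.
0.5*||prox-x||^2 = 6.7345
lambda*||prox|| = 5.4826
Total = 12.2171


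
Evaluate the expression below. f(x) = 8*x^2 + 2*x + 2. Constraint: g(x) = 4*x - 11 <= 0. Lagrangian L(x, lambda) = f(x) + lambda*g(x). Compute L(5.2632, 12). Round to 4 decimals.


Step 1: Evaluate f(x).
f(5.2632) = 8*5.2632^2 + 2*5.2632 + 2 = 234.1366
Step 2: Evaluate g(x).
g(5.2632) = 4*5.2632 - 11 = 10.0528
Step 3: Compute Lagrangian.
L = 234.1366 + 12*10.0528 = 354.7702


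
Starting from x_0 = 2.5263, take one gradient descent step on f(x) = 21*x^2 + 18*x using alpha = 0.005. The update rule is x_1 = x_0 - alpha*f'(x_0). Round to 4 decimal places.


We compute the gradient at x_0 and apply the update.
f'(x) = 42*x + 18
f'(2.5263) = 42*2.5263 + 18 = 124.1046
x_1 = 2.5263 - 0.005*124.1046 = 1.9058


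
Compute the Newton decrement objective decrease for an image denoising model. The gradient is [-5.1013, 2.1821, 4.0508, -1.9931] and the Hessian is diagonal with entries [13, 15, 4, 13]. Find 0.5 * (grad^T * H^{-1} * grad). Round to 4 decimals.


Step 1: H is diagonal, so H^(-1) * g = [-0.3924, 0.1455, 1.0127, -0.1533].
Step 2: g^T H^(-1) g = sum_i g_i^2 / H_ii
  = (-5.1013)^2/13 + (2.1821)^2/15 + (4.0508)^2/4 + (-1.9931)^2/13
  = 2.0018 + 0.3174 + 4.1022 + 0.3056 = 6.727
Step 3: Objective decrease = 0.5 * g^T H^(-1) g = 3.3635


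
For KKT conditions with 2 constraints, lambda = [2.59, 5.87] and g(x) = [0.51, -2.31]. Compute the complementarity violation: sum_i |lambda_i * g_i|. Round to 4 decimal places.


KKT complementary slackness check:
lambda_1 * g_1 = 2.59 * 0.51 = 1.3209
lambda_2 * g_2 = 5.87 * -2.31 = -13.5597
Total violation = 1.3209 + 13.5597 = 14.8806


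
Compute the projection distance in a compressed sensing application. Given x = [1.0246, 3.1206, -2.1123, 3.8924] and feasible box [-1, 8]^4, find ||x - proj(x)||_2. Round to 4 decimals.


Project each component onto [-1, 8].
clip(1.0246) = 1.0246, clip(3.1206) = 3.1206, clip(-2.1123) = -1.0, clip(3.8924) = 3.8924
Projection = [1.0246, 3.1206, -1.0, 3.8924]
Squared diffs: [0.0, 0.0, 1.2372, 0.0]
Distance = sqrt(1.2372) = 1.1123


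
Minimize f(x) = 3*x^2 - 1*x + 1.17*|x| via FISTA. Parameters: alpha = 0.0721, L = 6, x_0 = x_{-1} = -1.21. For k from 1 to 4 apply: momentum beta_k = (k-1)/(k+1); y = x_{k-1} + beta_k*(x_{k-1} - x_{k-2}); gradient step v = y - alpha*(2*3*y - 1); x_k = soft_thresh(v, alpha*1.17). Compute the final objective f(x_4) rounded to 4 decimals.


FISTA on f(x) = 3*x^2 - 1*x + 1.17*|x|
L = 6, alpha = 0.0721
Iteration 1: beta = 0.0, y = -1.21 + 0.0*(-1.21 + 1.21) = -1.21
  grad(y) = -8.26, v = y - alpha*grad = -0.6145
  prox(v) = soft_thresh(-0.6145, 0.0844) = -0.5301
Iteration 2: beta = 0.3333, y = -0.5301 + 0.3333*(-0.5301 + 1.21) = -0.3035
  grad(y) = -2.8208, v = y - alpha*grad = -0.1001
  prox(v) = soft_thresh(-0.1001, 0.0844) = -0.0157
Iteration 3: beta = 0.5, y = -0.0157 + 0.5*(-0.0157 + 0.5301) = 0.2415
  grad(y) = 0.4487, v = y - alpha*grad = 0.2091
  prox(v) = soft_thresh(0.2091, 0.0844) = 0.1247
Iteration 4: beta = 0.6, y = 0.1247 + 0.6*(0.1247 + 0.0157) = 0.209
  grad(y) = 0.2542, v = y - alpha*grad = 0.1907
  prox(v) = soft_thresh(0.1907, 0.0844) = 0.1063
f(x_4) = 3*0.1063^2 - 1*0.1063 + 1.17*|0.1063| = 0.052
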